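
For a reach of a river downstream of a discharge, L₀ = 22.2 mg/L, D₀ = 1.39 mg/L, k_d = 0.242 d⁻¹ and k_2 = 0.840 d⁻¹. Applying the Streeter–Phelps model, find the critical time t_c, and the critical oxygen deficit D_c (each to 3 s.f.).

t_c ≈ 1.80 d; D_c ≈ 4.14 mg/L

At the critical point dD/dt = 0, so k_d L₀ e^(−k_d t) = k_2 D. Substituting D(t) from the Streeter–Phelps equation and solving for t gives
t_c = ln[(k_2/k_d)(1 − D₀(k_2−k_d)/(k_d L₀))] / (k_2−k_d).
Here k_2−k_d = 0.5980 d⁻¹ and 1 − D₀(k_2−k_d)/(k_d L₀) = 1 − 1.39×0.5980/(0.242×22.2) = 0.8453, so
t_c = ln(3.471 × 0.8453) / 0.5980 = 1.076 / 0.5980 = 1.800 d.
D_c = (k_d/k_2) L₀ e^(−k_d t_c) = (0.242/0.840) × 22.2 × e^(−0.242×1.800) = 0.2881 × 22.2 × 0.6469 = 4.137 mg/L.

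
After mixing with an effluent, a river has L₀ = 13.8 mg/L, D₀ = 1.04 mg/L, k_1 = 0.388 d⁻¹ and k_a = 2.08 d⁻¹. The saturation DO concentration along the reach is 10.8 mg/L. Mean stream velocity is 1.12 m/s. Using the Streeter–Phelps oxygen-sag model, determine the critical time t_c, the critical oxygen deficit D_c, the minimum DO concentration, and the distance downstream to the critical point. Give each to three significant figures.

t_c ≈ 0.757 d; D_c ≈ 1.92 mg/L; min DO ≈ 8.88 mg/L; x_c ≈ 73.2 km

With k_a/k_1 = 5.361 and 1 − D₀(k_a−k_1)/(k_1 L₀) = 0.6714,
t_c = ln(5.361 × 0.6714) / (2.08 − 0.388) = ln(3.599) / 1.692 = 1.281/1.692 = 0.7569 d.
D_c = (k_1/k_a) L₀ e^(−k_1 t_c) = (0.388/2.08) × 13.8 × e^(−0.388×0.7569) = 0.1865 × 13.8 × 0.7455 = 1.919 mg/L.
Minimum DO = C_s − D_c = 10.8 − 1.919 = 8.881 mg/L.
x_c = v t_c = 1.12 m/s × 0.7569 d × 86400 s/d = 73240 m ≈ 73.2 km.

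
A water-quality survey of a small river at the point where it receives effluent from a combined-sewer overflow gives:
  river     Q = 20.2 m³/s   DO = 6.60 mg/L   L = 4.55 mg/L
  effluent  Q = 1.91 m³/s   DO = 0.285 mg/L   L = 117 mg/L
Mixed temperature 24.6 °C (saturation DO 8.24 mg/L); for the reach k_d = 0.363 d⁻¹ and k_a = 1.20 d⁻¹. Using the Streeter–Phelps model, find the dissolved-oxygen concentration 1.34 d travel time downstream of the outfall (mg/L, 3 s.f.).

Mixed DO = (20.2×6.60 + 1.91×0.285)/(20.2+1.91) = 133.9/22.11 = 6.054 mg/L.
Mixed L₀ = (20.2×4.55 + 1.91×117)/(22.11) = 315.4/22.11 = 14.26 mg/L.
Initial deficit D₀ = C_s − DO₀ = 8.24 − 6.054 = 2.186 mg/L.
D(1.34) = [0.363×14.26/(1.20−0.363)](e^(−0.363×1.34) − e^(−1.20×1.34)) + 2.186 e^(−1.20×1.34)
= 6.186 × (0.6148 − 0.2003) + 2.186 × 0.2003 = 3.002 mg/L.
DO = 8.24 − 3.002 = 5.238 mg/L.

DO ≈ 5.24 mg/L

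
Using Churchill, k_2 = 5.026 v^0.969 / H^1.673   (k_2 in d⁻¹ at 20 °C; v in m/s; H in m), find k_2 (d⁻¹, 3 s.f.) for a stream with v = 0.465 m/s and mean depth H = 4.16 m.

k_2 ≈ 0.220 d⁻¹

k_2 = 5.026 × 0.465^0.969 / 4.16^1.673 = 5.026 × 0.4762 / 10.86 = 0.2204 d⁻¹.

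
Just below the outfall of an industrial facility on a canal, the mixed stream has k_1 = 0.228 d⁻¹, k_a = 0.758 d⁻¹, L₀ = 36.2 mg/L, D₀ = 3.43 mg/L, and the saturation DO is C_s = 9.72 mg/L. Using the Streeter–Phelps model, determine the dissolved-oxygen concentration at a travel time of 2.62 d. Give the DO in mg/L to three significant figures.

DO ≈ 2.82 mg/L

k_1 L₀/(k_a−k_1) = 0.228×36.2/(0.758−0.228) = 8.254/0.5300 = 15.57 mg/L.
e^(−k_1 t) = e^(−0.228×2.620) = 0.5503; e^(−k_a t) = e^(−0.758×2.620) = 0.1372.
D = 15.57 × (0.5503 − 0.1372) + 3.43 × 0.1372 = 6.432 + 0.4708 = 6.903 mg/L.
DO = C_s − D = 9.72 − 6.903 = 2.817 mg/L.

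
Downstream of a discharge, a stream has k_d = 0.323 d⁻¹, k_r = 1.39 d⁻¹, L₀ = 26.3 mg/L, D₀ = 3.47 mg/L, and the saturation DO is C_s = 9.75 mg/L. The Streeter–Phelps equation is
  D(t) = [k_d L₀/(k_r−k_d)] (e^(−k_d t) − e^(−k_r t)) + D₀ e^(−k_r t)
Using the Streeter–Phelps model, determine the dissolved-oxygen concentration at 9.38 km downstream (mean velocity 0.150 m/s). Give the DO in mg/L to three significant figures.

Travel time t = x/v = 9.38 km / (0.150 m/s) = 9380 m / 0.150 m/s = 62530 s = 0.7238 d.
k_d L₀/(k_r−k_d) = 0.323×26.3/(1.39−0.323) = 8.495/1.067 = 7.961 mg/L.
e^(−k_d t) = e^(−0.323×0.7238) = 0.7915; e^(−k_r t) = e^(−1.39×0.7238) = 0.3657.
D = 7.961 × (0.7915 − 0.3657) + 3.47 × 0.3657 = 3.391 + 1.269 = 4.659 mg/L.
DO = C_s − D = 9.75 − 4.659 = 5.091 mg/L.

DO ≈ 5.09 mg/L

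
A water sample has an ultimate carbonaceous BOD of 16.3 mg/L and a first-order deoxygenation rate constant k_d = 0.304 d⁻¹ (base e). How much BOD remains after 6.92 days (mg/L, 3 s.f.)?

L_t = L₀ e^(−k_d t) = 16.3 × e^(−0.304×6.92) = 16.3 × 0.1220 = 1.989 mg/L.

L ≈ 1.99 mg/L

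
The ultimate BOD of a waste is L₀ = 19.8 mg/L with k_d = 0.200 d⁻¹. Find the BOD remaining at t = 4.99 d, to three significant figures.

L ≈ 7.30 mg/L

L_t = L₀ e^(−k_d t) = 19.8 × e^(−0.200×4.99) = 19.8 × 0.3686 = 7.299 mg/L.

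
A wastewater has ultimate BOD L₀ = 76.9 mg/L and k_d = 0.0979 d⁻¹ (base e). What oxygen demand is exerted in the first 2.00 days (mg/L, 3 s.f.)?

y_t = L₀(1 − e^(−k_d t)) = 76.9 × (1 − e^(−0.0979×2.00))
= 76.9 × (1 − 0.8222) = 76.9 × 0.1778 = 13.67 mg/L.

y ≈ 13.7 mg/L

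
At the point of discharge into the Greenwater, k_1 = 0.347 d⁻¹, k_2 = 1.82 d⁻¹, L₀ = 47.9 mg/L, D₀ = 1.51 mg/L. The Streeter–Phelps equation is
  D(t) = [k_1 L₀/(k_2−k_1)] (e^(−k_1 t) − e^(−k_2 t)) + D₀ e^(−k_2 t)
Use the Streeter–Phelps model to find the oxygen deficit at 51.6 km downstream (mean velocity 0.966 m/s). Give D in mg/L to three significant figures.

D ≈ 5.93 mg/L

Travel time t = x/v = 51.6 km / (0.966 m/s) = 51600 m / 0.966 m/s = 53420 s = 0.6182 d.
k_1 L₀/(k_2−k_1) = 0.347×47.9/(1.82−0.347) = 16.62/1.473 = 11.28 mg/L.
e^(−k_1 t) = e^(−0.347×0.6182) = 0.8069; e^(−k_2 t) = e^(−1.82×0.6182) = 0.3246.
D = 11.28 × (0.8069 − 0.3246) + 1.51 × 0.3246 = 5.443 + 0.4901 = 5.933 mg/L.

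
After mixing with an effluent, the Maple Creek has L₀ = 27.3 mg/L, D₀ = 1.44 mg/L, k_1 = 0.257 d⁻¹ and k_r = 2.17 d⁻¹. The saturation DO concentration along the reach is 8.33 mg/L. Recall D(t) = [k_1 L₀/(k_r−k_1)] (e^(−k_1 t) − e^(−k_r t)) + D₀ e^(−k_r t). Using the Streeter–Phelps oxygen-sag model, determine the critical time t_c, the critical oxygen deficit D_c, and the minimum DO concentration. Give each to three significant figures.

t_c ≈ 0.855 d; D_c ≈ 2.60 mg/L; min DO ≈ 5.73 mg/L

At the critical point dD/dt = 0, so k_1 L₀ e^(−k_1 t) = k_r D. Substituting D(t) from the Streeter–Phelps equation and solving for t gives
t_c = ln[(k_r/k_1)(1 − D₀(k_r−k_1)/(k_1 L₀))] / (k_r−k_1).
Here k_r−k_1 = 1.913 d⁻¹ and 1 − D₀(k_r−k_1)/(k_1 L₀) = 1 − 1.44×1.913/(0.257×27.3) = 0.6074, so
t_c = ln(8.444 × 0.6074) / 1.913 = 1.635 / 1.913 = 0.8546 d.
D_c = (k_1/k_r) L₀ e^(−k_1 t_c) = (0.257/2.17) × 27.3 × e^(−0.257×0.8546) = 0.1184 × 27.3 × 0.8028 = 2.596 mg/L.
Minimum DO = C_s − D_c = 8.33 − 2.596 = 5.734 mg/L.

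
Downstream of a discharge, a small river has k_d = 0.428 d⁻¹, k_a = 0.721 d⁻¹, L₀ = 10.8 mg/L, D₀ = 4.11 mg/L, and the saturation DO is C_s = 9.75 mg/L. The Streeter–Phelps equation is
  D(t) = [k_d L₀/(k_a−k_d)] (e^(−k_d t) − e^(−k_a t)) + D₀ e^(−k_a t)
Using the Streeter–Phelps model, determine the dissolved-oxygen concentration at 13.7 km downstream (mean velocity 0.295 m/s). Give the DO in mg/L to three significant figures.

DO ≈ 5.13 mg/L

Travel time t = x/v = 13.7 km / (0.295 m/s) = 13700 m / 0.295 m/s = 46440 s = 0.5375 d.
k_d L₀/(k_a−k_d) = 0.428×10.8/(0.721−0.428) = 4.622/0.2930 = 15.78 mg/L.
e^(−k_d t) = e^(−0.428×0.5375) = 0.7945; e^(−k_a t) = e^(−0.721×0.5375) = 0.6787.
D = 15.78 × (0.7945 − 0.6787) + 4.11 × 0.6787 = 1.826 + 2.790 = 4.616 mg/L.
DO = C_s − D = 9.75 − 4.616 = 5.134 mg/L.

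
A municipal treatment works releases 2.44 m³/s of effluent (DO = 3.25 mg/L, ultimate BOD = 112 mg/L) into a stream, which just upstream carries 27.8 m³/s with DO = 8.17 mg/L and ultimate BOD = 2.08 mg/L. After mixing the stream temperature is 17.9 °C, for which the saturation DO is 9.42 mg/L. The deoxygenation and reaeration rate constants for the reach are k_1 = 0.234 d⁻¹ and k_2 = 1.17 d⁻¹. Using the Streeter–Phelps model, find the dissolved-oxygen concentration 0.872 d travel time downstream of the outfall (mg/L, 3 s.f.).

DO ≈ 7.58 mg/L

Mixed DO = (27.8×8.17 + 2.44×3.25)/(27.8+2.44) = 235.1/30.24 = 7.773 mg/L.
Mixed L₀ = (27.8×2.08 + 2.44×112)/(30.24) = 331.1/30.24 = 10.95 mg/L.
Initial deficit D₀ = C_s − DO₀ = 9.42 − 7.773 = 1.647 mg/L.
D(0.872) = [0.234×10.95/(1.17−0.234)](e^(−0.234×0.872) − e^(−1.17×0.872)) + 1.647 e^(−1.17×0.872)
= 2.737 × (0.8154 − 0.3605) + 1.647 × 0.3605 = 1.839 mg/L.
DO = 9.42 − 1.839 = 7.581 mg/L.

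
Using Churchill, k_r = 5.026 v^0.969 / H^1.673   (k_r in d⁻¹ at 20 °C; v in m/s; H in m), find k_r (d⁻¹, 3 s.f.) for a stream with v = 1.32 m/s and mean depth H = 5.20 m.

k_r ≈ 0.417 d⁻¹

k_r = 5.026 × 1.32^0.969 / 5.20^1.673 = 5.026 × 1.309 / 15.77 = 0.4170 d⁻¹.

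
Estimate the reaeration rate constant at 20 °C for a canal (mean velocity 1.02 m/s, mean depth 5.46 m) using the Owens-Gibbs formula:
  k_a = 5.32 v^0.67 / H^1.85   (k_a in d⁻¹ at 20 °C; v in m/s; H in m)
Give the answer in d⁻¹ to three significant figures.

k_a = 5.32 × 1.02^0.67 / 5.46^1.85 = 5.32 × 1.013 / 23.11 = 0.2333 d⁻¹.

k_a ≈ 0.233 d⁻¹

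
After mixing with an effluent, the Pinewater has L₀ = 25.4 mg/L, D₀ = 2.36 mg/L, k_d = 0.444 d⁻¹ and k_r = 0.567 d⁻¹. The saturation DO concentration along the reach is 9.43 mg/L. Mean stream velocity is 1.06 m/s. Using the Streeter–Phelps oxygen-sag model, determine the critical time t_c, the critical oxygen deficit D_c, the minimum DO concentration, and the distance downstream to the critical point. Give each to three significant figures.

t_c = [1/(k_r−k_d)] ln[(k_r/k_d)(1 − D₀(k_r−k_d)/(k_d L₀))]
= [1/(0.567−0.444)] ln[(0.567/0.444)(1 − 2.36×0.1230/(0.444×25.4))]
= (1/0.1230) ln[1.277 × 0.9743] = 8.130 × ln(1.244) = 8.130 × 0.2185 = 1.776 d.
L(t_c) = L₀ e^(−k_d t_c) = 25.4 × 0.4545 = 11.54 mg/L, and at the critical point k_r D_c = k_d L, so D_c = (0.444/0.567) × 11.54 = 9.040 mg/L.
Minimum DO = C_s − D_c = 9.43 − 9.040 = 0.3902 mg/L.
x_c = v t_c = 1.06 m/s × 1.776 d × 86400 s/d = 162700 m ≈ 163 km.

t_c ≈ 1.78 d; D_c ≈ 9.04 mg/L; min DO ≈ 0.390 mg/L; x_c ≈ 163 km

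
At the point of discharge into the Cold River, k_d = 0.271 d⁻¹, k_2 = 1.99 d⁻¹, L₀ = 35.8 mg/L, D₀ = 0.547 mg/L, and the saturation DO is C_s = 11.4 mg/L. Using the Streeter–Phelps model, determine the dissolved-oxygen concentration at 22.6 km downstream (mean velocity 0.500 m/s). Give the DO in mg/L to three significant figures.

Travel time t = x/v = 22.6 km / (0.500 m/s) = 22600 m / 0.500 m/s = 45200 s = 0.5231 d.
k_d L₀/(k_2−k_d) = 0.271×35.8/(1.99−0.271) = 9.702/1.719 = 5.644 mg/L.
e^(−k_d t) = e^(−0.271×0.5231) = 0.8678; e^(−k_2 t) = e^(−1.99×0.5231) = 0.3531.
D = 5.644 × (0.8678 − 0.3531) + 0.547 × 0.3531 = 2.905 + 0.1931 = 3.098 mg/L.
DO = C_s − D = 11.4 − 3.098 = 8.302 mg/L.

DO ≈ 8.30 mg/L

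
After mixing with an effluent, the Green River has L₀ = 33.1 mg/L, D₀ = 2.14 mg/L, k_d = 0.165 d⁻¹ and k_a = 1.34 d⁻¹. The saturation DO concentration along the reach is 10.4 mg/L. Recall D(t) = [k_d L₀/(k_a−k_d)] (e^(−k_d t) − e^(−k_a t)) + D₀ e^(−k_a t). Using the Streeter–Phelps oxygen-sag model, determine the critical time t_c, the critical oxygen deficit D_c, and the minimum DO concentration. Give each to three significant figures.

With k_a/k_d = 8.121 and 1 − D₀(k_a−k_d)/(k_d L₀) = 0.5396,
t_c = ln(8.121 × 0.5396) / (1.34 − 0.165) = ln(4.382) / 1.175 = 1.478/1.175 = 1.257 d.
D_c = (k_d/k_a) L₀ e^(−k_d t_c) = (0.165/1.34) × 33.1 × e^(−0.165×1.257) = 0.1231 × 33.1 × 0.8126 = 3.312 mg/L.
Minimum DO = C_s − D_c = 10.4 − 3.312 = 7.088 mg/L.

t_c ≈ 1.26 d; D_c ≈ 3.31 mg/L; min DO ≈ 7.09 mg/L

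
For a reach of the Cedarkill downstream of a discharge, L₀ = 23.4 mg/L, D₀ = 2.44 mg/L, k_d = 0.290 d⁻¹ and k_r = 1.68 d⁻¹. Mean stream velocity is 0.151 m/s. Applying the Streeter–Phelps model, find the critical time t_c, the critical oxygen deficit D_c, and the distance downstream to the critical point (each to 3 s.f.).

With k_r/k_d = 5.793 and 1 − D₀(k_r−k_d)/(k_d L₀) = 0.5002,
t_c = ln(5.793 × 0.5002) / (1.68 − 0.290) = ln(2.898) / 1.390 = 1.064/1.390 = 0.7654 d.
L(t_c) = L₀ e^(−k_d t_c) = 23.4 × 0.8009 = 18.74 mg/L, and at the critical point k_r D_c = k_d L, so D_c = (0.290/1.68) × 18.74 = 3.235 mg/L.
x_c = v t_c = 0.151 m/s × 0.7654 d × 86400 s/d = 9986 m ≈ 9.99 km.

t_c ≈ 0.765 d; D_c ≈ 3.24 mg/L; x_c ≈ 9.99 km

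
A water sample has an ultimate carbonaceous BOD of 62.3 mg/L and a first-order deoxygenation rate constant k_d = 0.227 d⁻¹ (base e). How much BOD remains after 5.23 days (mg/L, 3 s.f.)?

L ≈ 19.0 mg/L

L_t = L₀ e^(−k_d t) = 62.3 × e^(−0.227×5.23) = 62.3 × 0.3051 = 19.01 mg/L.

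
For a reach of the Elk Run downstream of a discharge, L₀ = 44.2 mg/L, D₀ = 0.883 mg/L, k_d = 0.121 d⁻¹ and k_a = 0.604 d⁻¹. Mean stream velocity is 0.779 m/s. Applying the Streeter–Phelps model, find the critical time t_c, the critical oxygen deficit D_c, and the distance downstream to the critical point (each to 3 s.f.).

t_c ≈ 3.16 d; D_c ≈ 6.04 mg/L; x_c ≈ 212 km

With k_a/k_d = 4.992 and 1 − D₀(k_a−k_d)/(k_d L₀) = 0.9203,
t_c = ln(4.992 × 0.9203) / (0.604 − 0.121) = ln(4.594) / 0.4830 = 1.525/0.4830 = 3.157 d.
D_c = (k_d/k_a) L₀ e^(−k_d t_c) = (0.121/0.604) × 44.2 × e^(−0.121×3.157) = 0.2003 × 44.2 × 0.6825 = 6.043 mg/L.
x_c = v t_c = 0.779 m/s × 3.157 d × 86400 s/d = 212500 m ≈ 212 km.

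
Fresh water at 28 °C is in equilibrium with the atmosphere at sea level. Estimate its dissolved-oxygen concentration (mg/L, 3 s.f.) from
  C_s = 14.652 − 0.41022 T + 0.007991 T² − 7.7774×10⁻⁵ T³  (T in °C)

C_s = 14.652 − 0.41022×28 + 0.007991×28² − 7.7774×10⁻⁵×28³ = 7.723 mg/L.

C_s ≈ 7.72 mg/L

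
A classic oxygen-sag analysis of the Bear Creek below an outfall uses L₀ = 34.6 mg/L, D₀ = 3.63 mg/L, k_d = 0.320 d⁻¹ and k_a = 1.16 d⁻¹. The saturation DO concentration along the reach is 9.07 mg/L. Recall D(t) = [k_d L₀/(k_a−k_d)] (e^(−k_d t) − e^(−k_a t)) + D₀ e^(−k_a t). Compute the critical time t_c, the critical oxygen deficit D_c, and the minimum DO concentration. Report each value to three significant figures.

With k_a/k_d = 3.625 and 1 − D₀(k_a−k_d)/(k_d L₀) = 0.7246,
t_c = ln(3.625 × 0.7246) / (1.16 − 0.320) = ln(2.627) / 0.8400 = 0.9657/0.8400 = 1.150 d.
D_c = (k_d/k_a) L₀ e^(−k_d t_c) = (0.320/1.16) × 34.6 × e^(−0.320×1.150) = 0.2759 × 34.6 × 0.6922 = 6.607 mg/L.
Minimum DO = C_s − D_c = 9.07 − 6.607 = 2.463 mg/L.

t_c ≈ 1.15 d; D_c ≈ 6.61 mg/L; min DO ≈ 2.46 mg/L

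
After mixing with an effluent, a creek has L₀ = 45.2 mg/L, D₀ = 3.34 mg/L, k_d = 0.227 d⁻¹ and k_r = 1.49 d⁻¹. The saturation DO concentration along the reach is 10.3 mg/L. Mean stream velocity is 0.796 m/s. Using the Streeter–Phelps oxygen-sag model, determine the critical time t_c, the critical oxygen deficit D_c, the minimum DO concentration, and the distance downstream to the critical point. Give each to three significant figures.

With k_r/k_d = 6.564 and 1 − D₀(k_r−k_d)/(k_d L₀) = 0.5889,
t_c = ln(6.564 × 0.5889) / (1.49 − 0.227) = ln(3.865) / 1.263 = 1.352/1.263 = 1.070 d.
D_c = (k_d/k_r) L₀ e^(−k_d t_c) = (0.227/1.49) × 45.2 × e^(−0.227×1.070) = 0.1523 × 45.2 × 0.7843 = 5.401 mg/L.
Minimum DO = C_s − D_c = 10.3 − 5.401 = 4.899 mg/L.
x_c = v t_c = 0.796 m/s × 1.070 d × 86400 s/d = 73620 m ≈ 73.6 km.

t_c ≈ 1.07 d; D_c ≈ 5.40 mg/L; min DO ≈ 4.90 mg/L; x_c ≈ 73.6 km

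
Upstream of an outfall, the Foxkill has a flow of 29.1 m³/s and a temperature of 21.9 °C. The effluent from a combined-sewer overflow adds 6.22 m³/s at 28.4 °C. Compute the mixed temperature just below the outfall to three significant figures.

23.0 °C

Flow-weighted mixing: C = (Q_r C_r + Q_w C_w)/(Q_r + Q_w)
= (29.1×21.9 + 6.22×28.4)/(29.1 + 6.22) = 813.9/35.32 = 23.04 °C.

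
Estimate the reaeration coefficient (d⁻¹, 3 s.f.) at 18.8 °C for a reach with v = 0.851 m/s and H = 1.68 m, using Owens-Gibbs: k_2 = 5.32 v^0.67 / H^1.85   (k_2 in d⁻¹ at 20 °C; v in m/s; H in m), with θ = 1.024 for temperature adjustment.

k_2 ≈ 1.78 d⁻¹

k_2(20) = 5.32 × 0.851^0.67 / 1.68^1.85 = 5.32 × 0.8975 / 2.611 = 1.829 d⁻¹.
k_2(18.8) = 1.829 × 1.024^(18.8−20) = 1.829 × 0.9719 = 1.777 d⁻¹.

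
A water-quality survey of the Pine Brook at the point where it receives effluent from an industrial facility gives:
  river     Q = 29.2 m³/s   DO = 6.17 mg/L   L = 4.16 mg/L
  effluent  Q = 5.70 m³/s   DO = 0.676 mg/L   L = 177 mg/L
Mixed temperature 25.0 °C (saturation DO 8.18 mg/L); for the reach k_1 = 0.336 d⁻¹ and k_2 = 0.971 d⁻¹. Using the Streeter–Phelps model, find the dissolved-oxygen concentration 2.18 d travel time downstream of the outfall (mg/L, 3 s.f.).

DO ≈ 1.66 mg/L

Mixed DO = (29.2×6.17 + 5.70×0.676)/(29.2+5.70) = 184.0/34.90 = 5.273 mg/L.
Mixed L₀ = (29.2×4.16 + 5.70×177)/(34.90) = 1130/34.90 = 32.39 mg/L.
Initial deficit D₀ = C_s − DO₀ = 8.18 − 5.273 = 2.907 mg/L.
D(2.18) = [0.336×32.39/(0.971−0.336)](e^(−0.336×2.18) − e^(−0.971×2.18)) + 2.907 e^(−0.971×2.18)
= 17.14 × (0.4807 − 0.1204) + 2.907 × 0.1204 = 6.525 mg/L.
DO = 8.18 − 6.525 = 1.655 mg/L.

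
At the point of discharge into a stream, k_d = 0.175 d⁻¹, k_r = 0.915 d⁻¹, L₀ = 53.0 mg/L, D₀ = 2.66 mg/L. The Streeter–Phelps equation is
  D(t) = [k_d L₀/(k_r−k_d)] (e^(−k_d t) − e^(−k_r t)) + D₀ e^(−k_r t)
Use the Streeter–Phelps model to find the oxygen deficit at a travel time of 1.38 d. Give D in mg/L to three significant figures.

k_d L₀/(k_r−k_d) = 0.175×53.0/(0.915−0.175) = 9.275/0.7400 = 12.53 mg/L.
e^(−k_d t) = e^(−0.175×1.380) = 0.7854; e^(−k_r t) = e^(−0.915×1.380) = 0.2829.
D = 12.53 × (0.7854 − 0.2829) + 2.66 × 0.2829 = 6.299 + 0.7525 = 7.051 mg/L.

D ≈ 7.05 mg/L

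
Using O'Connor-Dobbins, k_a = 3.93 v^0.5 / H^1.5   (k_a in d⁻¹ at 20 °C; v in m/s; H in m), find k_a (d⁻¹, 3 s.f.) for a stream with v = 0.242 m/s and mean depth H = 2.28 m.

k_a = 3.93 × 0.242^0.5 / 2.28^1.5 = 3.93 × 0.4919 / 3.443 = 0.5616 d⁻¹.

k_a ≈ 0.562 d⁻¹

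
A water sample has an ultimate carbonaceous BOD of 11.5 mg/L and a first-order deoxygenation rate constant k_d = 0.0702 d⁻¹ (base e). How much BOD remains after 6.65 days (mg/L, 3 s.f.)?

L_t = L₀ e^(−k_d t) = 11.5 × e^(−0.0702×6.65) = 11.5 × 0.6270 = 7.210 mg/L.

L ≈ 7.21 mg/L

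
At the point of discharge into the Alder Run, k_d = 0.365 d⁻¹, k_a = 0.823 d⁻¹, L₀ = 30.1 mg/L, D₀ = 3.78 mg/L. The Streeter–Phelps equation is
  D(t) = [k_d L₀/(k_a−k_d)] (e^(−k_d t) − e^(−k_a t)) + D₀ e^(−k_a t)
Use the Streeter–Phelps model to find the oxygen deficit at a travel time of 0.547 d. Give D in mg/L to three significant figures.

k_d L₀/(k_a−k_d) = 0.365×30.1/(0.823−0.365) = 10.99/0.4580 = 23.99 mg/L.
e^(−k_d t) = e^(−0.365×0.5470) = 0.8190; e^(−k_a t) = e^(−0.823×0.5470) = 0.6375.
D = 23.99 × (0.8190 − 0.6375) + 3.78 × 0.6375 = 4.354 + 2.410 = 6.764 mg/L.

D ≈ 6.76 mg/L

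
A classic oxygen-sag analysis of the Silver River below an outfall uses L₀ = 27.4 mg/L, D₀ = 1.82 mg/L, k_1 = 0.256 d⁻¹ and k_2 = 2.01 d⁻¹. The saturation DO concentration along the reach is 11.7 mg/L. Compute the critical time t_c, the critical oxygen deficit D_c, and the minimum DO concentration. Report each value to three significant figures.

t_c ≈ 0.829 d; D_c ≈ 2.82 mg/L; min DO ≈ 8.88 mg/L

t_c = [1/(k_2−k_1)] ln[(k_2/k_1)(1 − D₀(k_2−k_1)/(k_1 L₀))]
= [1/(2.01−0.256)] ln[(2.01/0.256)(1 − 1.82×1.754/(0.256×27.4))]
= (1/1.754) ln[7.852 × 0.5449] = 0.5701 × ln(4.278) = 0.5701 × 1.454 = 0.8287 d.
D_c = (k_1/k_2) L₀ e^(−k_1 t_c) = (0.256/2.01) × 27.4 × e^(−0.256×0.8287) = 0.1274 × 27.4 × 0.8088 = 2.823 mg/L.
Minimum DO = C_s − D_c = 11.7 − 2.823 = 8.877 mg/L.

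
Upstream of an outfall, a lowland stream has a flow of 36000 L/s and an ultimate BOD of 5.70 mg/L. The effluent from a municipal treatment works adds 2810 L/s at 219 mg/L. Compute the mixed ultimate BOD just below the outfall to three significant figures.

Flow-weighted mixing: C = (Q_r C_r + Q_w C_w)/(Q_r + Q_w)
= (36000×5.70 + 2810×219)/(36000 + 2810) = 820600/38810 = 21.14 mg/L.

21.1 mg/L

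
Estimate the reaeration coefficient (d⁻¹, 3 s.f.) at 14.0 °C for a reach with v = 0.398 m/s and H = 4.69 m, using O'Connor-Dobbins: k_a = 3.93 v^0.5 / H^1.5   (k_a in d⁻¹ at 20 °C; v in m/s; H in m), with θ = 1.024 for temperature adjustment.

k_a(20) = 3.93 × 0.398^0.5 / 4.69^1.5 = 3.93 × 0.6309 / 10.16 = 0.2441 d⁻¹.
k_a(14.0) = 0.2441 × 1.024^(14.0−20) = 0.2441 × 0.8674 = 0.2117 d⁻¹.

k_a ≈ 0.212 d⁻¹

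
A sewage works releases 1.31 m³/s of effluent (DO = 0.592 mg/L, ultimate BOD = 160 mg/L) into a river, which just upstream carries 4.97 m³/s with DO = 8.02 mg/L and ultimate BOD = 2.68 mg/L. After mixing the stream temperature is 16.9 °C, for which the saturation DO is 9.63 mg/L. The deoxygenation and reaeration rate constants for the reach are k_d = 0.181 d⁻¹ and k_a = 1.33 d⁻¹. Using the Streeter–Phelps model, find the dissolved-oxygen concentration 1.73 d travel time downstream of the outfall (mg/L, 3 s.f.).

Mixed DO = (4.97×8.02 + 1.31×0.592)/(4.97+1.31) = 40.63/6.280 = 6.471 mg/L.
Mixed L₀ = (4.97×2.68 + 1.31×160)/(6.280) = 222.9/6.280 = 35.50 mg/L.
Initial deficit D₀ = C_s − DO₀ = 9.63 − 6.471 = 3.159 mg/L.
D(1.73) = [0.181×35.50/(1.33−0.181)](e^(−0.181×1.73) − e^(−1.33×1.73)) + 3.159 e^(−1.33×1.73)
= 5.592 × (0.7312 − 0.1002) + 3.159 × 0.1002 = 3.845 mg/L.
DO = 9.63 − 3.845 = 5.785 mg/L.

DO ≈ 5.79 mg/L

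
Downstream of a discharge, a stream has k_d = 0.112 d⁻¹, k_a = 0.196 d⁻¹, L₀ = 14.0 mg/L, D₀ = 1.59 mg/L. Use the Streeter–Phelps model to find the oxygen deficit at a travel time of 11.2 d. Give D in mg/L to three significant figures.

k_d L₀/(k_a−k_d) = 0.112×14.0/(0.196−0.112) = 1.568/0.08400 = 18.67 mg/L.
e^(−k_d t) = e^(−0.112×11.20) = 0.2852; e^(−k_a t) = e^(−0.196×11.20) = 0.1113.
D = 18.67 × (0.2852 − 0.1113) + 1.59 × 0.1113 = 3.246 + 0.1770 = 3.423 mg/L.

D ≈ 3.42 mg/L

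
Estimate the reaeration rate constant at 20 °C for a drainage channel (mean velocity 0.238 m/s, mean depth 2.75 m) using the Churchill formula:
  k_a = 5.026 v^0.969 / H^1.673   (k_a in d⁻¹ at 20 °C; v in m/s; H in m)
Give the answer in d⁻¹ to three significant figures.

k_a ≈ 0.230 d⁻¹

k_a = 5.026 × 0.238^0.969 / 2.75^1.673 = 5.026 × 0.2488 / 5.433 = 0.2302 d⁻¹.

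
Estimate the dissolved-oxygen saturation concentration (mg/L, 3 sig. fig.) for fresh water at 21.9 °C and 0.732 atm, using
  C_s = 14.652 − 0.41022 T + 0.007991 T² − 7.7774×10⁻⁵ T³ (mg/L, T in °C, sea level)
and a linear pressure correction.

C_s ≈ 6.36 mg/L

At sea level: C_s = 14.652 − 0.41022×21.9 + 0.007991×21.9² − 7.7774×10⁻⁵×21.9³ = 8.684 mg/L.
Pressure correction: C_s' = 8.684 × 0.732 = 6.357 mg/L.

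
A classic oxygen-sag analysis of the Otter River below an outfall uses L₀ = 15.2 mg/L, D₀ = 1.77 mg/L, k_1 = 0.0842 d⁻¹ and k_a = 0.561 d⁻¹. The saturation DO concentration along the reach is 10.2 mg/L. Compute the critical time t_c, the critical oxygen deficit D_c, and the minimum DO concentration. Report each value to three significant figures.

t_c ≈ 1.72 d; D_c ≈ 1.97 mg/L; min DO ≈ 8.23 mg/L

t_c = [1/(k_a−k_1)] ln[(k_a/k_1)(1 − D₀(k_a−k_1)/(k_1 L₀))]
= [1/(0.561−0.0842)] ln[(0.561/0.0842)(1 − 1.77×0.4768/(0.0842×15.2))]
= (1/0.4768) ln[6.663 × 0.3406] = 2.097 × ln(2.269) = 2.097 × 0.8195 = 1.719 d.
L(t_c) = L₀ e^(−k_1 t_c) = 15.2 × 0.8653 = 13.15 mg/L, and at the critical point k_a D_c = k_1 L, so D_c = (0.0842/0.561) × 13.15 = 1.974 mg/L.
Minimum DO = C_s − D_c = 10.2 − 1.974 = 8.226 mg/L.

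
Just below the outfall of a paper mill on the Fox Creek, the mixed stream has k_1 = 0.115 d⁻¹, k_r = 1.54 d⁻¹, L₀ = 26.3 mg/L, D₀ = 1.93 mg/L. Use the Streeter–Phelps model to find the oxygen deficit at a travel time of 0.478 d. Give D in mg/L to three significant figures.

k_1 L₀/(k_r−k_1) = 0.115×26.3/(1.54−0.115) = 3.025/1.425 = 2.122 mg/L.
e^(−k_1 t) = e^(−0.115×0.4780) = 0.9465; e^(−k_r t) = e^(−1.54×0.4780) = 0.4790.
D = 2.122 × (0.9465 − 0.4790) + 1.93 × 0.4790 = 0.9923 + 0.9244 = 1.917 mg/L.

D ≈ 1.92 mg/L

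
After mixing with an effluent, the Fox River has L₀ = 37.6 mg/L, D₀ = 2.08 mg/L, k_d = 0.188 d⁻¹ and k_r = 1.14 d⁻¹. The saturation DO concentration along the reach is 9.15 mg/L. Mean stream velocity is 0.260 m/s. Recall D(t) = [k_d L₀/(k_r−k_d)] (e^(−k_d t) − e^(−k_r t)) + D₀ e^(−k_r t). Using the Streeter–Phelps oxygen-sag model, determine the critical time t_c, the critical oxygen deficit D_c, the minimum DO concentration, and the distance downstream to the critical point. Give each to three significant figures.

t_c ≈ 1.55 d; D_c ≈ 4.64 mg/L; min DO ≈ 4.51 mg/L; x_c ≈ 34.8 km

At the critical point dD/dt = 0, so k_d L₀ e^(−k_d t) = k_r D. Substituting D(t) from the Streeter–Phelps equation and solving for t gives
t_c = ln[(k_r/k_d)(1 − D₀(k_r−k_d)/(k_d L₀))] / (k_r−k_d).
Here k_r−k_d = 0.9520 d⁻¹ and 1 − D₀(k_r−k_d)/(k_d L₀) = 1 − 2.08×0.9520/(0.188×37.6) = 0.7199, so
t_c = ln(6.064 × 0.7199) / 0.9520 = 1.474 / 0.9520 = 1.548 d.
L(t_c) = L₀ e^(−k_d t_c) = 37.6 × 0.7475 = 28.11 mg/L, and at the critical point k_r D_c = k_d L, so D_c = (0.188/1.14) × 28.11 = 4.635 mg/L.
Minimum DO = C_s − D_c = 9.15 − 4.635 = 4.515 mg/L.
x_c = v t_c = 0.260 m/s × 1.548 d × 86400 s/d = 34770 m ≈ 34.8 km.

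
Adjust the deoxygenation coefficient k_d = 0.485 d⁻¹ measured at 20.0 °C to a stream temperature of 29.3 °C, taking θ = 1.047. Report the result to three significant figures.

k_d ≈ 0.743 d⁻¹

k_d(T₂) = k_d(T₁) · θ^(T₂−T₁) = 0.485 × 1.047^(29.3−20.0)
= 0.485 × 1.047^9.30 = 0.485 × 1.533 = 0.7434 d⁻¹.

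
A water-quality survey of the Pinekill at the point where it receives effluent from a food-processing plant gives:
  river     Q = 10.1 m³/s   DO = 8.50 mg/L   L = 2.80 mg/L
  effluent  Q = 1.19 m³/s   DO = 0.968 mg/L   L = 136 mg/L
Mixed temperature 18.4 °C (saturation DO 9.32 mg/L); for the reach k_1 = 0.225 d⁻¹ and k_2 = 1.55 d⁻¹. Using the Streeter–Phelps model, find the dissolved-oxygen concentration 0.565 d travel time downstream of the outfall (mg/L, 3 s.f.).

Mixed DO = (10.1×8.50 + 1.19×0.968)/(10.1+1.19) = 87.00/11.29 = 7.706 mg/L.
Mixed L₀ = (10.1×2.80 + 1.19×136)/(11.29) = 190.1/11.29 = 16.84 mg/L.
Initial deficit D₀ = C_s − DO₀ = 9.32 − 7.706 = 1.614 mg/L.
D(0.565) = [0.225×16.84/(1.55−0.225)](e^(−0.225×0.565) − e^(−1.55×0.565)) + 1.614 e^(−1.55×0.565)
= 2.860 × (0.8806 − 0.4165) + 1.614 × 0.4165 = 1.999 mg/L.
DO = 9.32 − 1.999 = 7.321 mg/L.

DO ≈ 7.32 mg/L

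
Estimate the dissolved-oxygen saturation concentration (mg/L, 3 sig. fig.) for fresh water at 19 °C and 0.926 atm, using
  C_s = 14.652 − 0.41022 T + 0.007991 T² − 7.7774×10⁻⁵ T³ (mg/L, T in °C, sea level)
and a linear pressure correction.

At sea level: C_s = 14.652 − 0.41022×19 + 0.007991×19² − 7.7774×10⁻⁵×19³ = 9.209 mg/L.
Pressure correction: C_s' = 9.209 × 0.926 = 8.528 mg/L.

C_s ≈ 8.53 mg/L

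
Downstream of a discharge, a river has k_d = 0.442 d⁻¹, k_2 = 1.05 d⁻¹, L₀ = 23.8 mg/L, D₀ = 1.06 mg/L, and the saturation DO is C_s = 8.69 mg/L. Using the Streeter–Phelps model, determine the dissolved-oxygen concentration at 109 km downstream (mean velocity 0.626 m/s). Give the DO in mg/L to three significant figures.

Travel time t = x/v = 109 km / (0.626 m/s) = 109000 m / 0.626 m/s = 174100 s = 2.015 d.
k_d L₀/(k_2−k_d) = 0.442×23.8/(1.05−0.442) = 10.52/0.6080 = 17.30 mg/L.
e^(−k_d t) = e^(−0.442×2.015) = 0.4103; e^(−k_2 t) = e^(−1.05×2.015) = 0.1205.
D = 17.30 × (0.4103 − 0.1205) + 1.06 × 0.1205 = 5.015 + 0.1277 = 5.143 mg/L.
DO = C_s − D = 8.69 − 5.143 = 3.547 mg/L.

DO ≈ 3.55 mg/L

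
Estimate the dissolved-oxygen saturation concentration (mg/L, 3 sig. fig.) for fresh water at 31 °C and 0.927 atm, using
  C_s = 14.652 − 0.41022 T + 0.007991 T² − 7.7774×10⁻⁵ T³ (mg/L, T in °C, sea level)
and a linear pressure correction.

C_s ≈ 6.76 mg/L

At sea level: C_s = 14.652 − 0.41022×31 + 0.007991×31² − 7.7774×10⁻⁵×31³ = 7.298 mg/L.
Pressure correction: C_s' = 7.298 × 0.927 = 6.765 mg/L.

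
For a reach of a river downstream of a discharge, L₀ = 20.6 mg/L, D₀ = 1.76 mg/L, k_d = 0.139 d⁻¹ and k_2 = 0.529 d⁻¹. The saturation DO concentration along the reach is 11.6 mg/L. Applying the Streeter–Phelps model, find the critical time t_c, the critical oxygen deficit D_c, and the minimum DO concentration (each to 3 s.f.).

At the critical point dD/dt = 0, so k_d L₀ e^(−k_d t) = k_2 D. Substituting D(t) from the Streeter–Phelps equation and solving for t gives
t_c = ln[(k_2/k_d)(1 − D₀(k_2−k_d)/(k_d L₀))] / (k_2−k_d).
Here k_2−k_d = 0.3900 d⁻¹ and 1 − D₀(k_2−k_d)/(k_d L₀) = 1 − 1.76×0.3900/(0.139×20.6) = 0.7603, so
t_c = ln(3.806 × 0.7603) / 0.3900 = 1.062 / 0.3900 = 2.724 d.
L(t_c) = L₀ e^(−k_d t_c) = 20.6 × 0.6848 = 14.11 mg/L, and at the critical point k_2 D_c = k_d L, so D_c = (0.139/0.529) × 14.11 = 3.707 mg/L.
Minimum DO = C_s − D_c = 11.6 − 3.707 = 7.893 mg/L.

t_c ≈ 2.72 d; D_c ≈ 3.71 mg/L; min DO ≈ 7.89 mg/L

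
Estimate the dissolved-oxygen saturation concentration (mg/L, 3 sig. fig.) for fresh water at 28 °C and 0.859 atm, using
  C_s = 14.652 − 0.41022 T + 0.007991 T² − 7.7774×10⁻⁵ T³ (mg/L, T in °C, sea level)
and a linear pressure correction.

At sea level: C_s = 14.652 − 0.41022×28 + 0.007991×28² − 7.7774×10⁻⁵×28³ = 7.723 mg/L.
Pressure correction: C_s' = 7.723 × 0.859 = 6.634 mg/L.

C_s ≈ 6.63 mg/L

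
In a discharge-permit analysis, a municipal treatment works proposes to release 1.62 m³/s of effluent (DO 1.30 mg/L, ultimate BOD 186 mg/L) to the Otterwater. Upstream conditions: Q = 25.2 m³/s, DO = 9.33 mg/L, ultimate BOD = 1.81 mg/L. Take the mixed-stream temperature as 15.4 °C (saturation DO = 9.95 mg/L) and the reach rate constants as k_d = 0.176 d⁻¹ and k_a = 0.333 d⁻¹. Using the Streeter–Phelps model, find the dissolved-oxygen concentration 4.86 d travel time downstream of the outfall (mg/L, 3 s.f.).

Mixed DO = (25.2×9.33 + 1.62×1.30)/(25.2+1.62) = 237.2/26.82 = 8.845 mg/L.
Mixed L₀ = (25.2×1.81 + 1.62×186)/(26.82) = 346.9/26.82 = 12.94 mg/L.
Initial deficit D₀ = C_s − DO₀ = 9.95 − 8.845 = 1.105 mg/L.
D(4.86) = [0.176×12.94/(0.333−0.176)](e^(−0.176×4.86) − e^(−0.333×4.86)) + 1.105 e^(−0.333×4.86)
= 14.50 × (0.4251 − 0.1982) + 1.105 × 0.1982 = 3.509 mg/L.
DO = 9.95 − 3.509 = 6.441 mg/L.

DO ≈ 6.44 mg/L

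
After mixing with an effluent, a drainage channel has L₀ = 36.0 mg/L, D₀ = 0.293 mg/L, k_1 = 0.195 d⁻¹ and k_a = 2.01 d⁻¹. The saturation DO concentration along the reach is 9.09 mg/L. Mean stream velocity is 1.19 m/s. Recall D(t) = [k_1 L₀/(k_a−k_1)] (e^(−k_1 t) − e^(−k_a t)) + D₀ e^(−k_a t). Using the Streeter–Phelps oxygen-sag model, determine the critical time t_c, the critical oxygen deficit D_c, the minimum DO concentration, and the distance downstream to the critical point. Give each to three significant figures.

With k_a/k_1 = 10.31 and 1 − D₀(k_a−k_1)/(k_1 L₀) = 0.9242,
t_c = ln(10.31 × 0.9242) / (2.01 − 0.195) = ln(9.527) / 1.815 = 2.254/1.815 = 1.242 d.
L(t_c) = L₀ e^(−k_1 t_c) = 36.0 × 0.7849 = 28.26 mg/L, and at the critical point k_a D_c = k_1 L, so D_c = (0.195/2.01) × 28.26 = 2.741 mg/L.
Minimum DO = C_s − D_c = 9.09 − 2.741 = 6.349 mg/L.
x_c = v t_c = 1.19 m/s × 1.242 d × 86400 s/d = 127700 m ≈ 128 km.

t_c ≈ 1.24 d; D_c ≈ 2.74 mg/L; min DO ≈ 6.35 mg/L; x_c ≈ 128 km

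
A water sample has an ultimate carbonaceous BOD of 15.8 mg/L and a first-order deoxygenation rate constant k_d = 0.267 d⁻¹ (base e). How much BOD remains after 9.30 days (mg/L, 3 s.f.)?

L_t = L₀ e^(−k_d t) = 15.8 × e^(−0.267×9.30) = 15.8 × 0.08348 = 1.319 mg/L.

L ≈ 1.32 mg/L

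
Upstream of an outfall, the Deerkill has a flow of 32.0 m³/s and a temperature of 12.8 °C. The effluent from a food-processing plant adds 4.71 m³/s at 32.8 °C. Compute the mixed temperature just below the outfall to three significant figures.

15.4 °C

Flow-weighted mixing: C = (Q_r C_r + Q_w C_w)/(Q_r + Q_w)
= (32.0×12.8 + 4.71×32.8)/(32.0 + 4.71) = 564.1/36.71 = 15.37 °C.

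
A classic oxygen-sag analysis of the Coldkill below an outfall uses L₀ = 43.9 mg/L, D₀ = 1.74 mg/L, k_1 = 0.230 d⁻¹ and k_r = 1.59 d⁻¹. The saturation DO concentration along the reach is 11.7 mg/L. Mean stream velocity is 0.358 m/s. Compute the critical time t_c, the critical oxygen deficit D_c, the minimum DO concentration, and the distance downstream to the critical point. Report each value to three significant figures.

t_c ≈ 1.23 d; D_c ≈ 4.79 mg/L; min DO ≈ 6.91 mg/L; x_c ≈ 37.9 km

With k_r/k_1 = 6.913 and 1 − D₀(k_r−k_1)/(k_1 L₀) = 0.7656,
t_c = ln(6.913 × 0.7656) / (1.59 − 0.230) = ln(5.293) / 1.360 = 1.666/1.360 = 1.225 d.
L(t_c) = L₀ e^(−k_1 t_c) = 43.9 × 0.7544 = 33.12 mg/L, and at the critical point k_r D_c = k_1 L, so D_c = (0.230/1.59) × 33.12 = 4.791 mg/L.
Minimum DO = C_s − D_c = 11.7 − 4.791 = 6.909 mg/L.
x_c = v t_c = 0.358 m/s × 1.225 d × 86400 s/d = 37900 m ≈ 37.9 km.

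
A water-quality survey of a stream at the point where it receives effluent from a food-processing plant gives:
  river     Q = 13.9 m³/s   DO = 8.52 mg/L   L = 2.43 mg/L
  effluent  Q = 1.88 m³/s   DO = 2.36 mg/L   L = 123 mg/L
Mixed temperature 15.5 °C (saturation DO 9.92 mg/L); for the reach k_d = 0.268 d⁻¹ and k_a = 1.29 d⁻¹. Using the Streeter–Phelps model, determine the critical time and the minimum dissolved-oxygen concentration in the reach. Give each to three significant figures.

Mixed DO = (13.9×8.52 + 1.88×2.36)/(13.9+1.88) = 122.9/15.78 = 7.786 mg/L.
Mixed L₀ = (13.9×2.43 + 1.88×123)/(15.78) = 265.0/15.78 = 16.79 mg/L.
Initial deficit D₀ = C_s − DO₀ = 9.92 − 7.786 = 2.134 mg/L.
t_c = (1/1.022) ln[(1.29/0.268)(1 − 2.134×1.022/(0.268×16.79))] = 0.9785 × ln(2.481) = 0.8892 d.
D_c = (0.268/1.29) × 16.79 × e^(−0.268×0.8892) = 0.2078 × 16.79 × 0.7880 = 2.749 mg/L.
Minimum DO = 9.92 − 2.749 = 7.171 mg/L.

t_c ≈ 0.889 d; minimum DO ≈ 7.17 mg/L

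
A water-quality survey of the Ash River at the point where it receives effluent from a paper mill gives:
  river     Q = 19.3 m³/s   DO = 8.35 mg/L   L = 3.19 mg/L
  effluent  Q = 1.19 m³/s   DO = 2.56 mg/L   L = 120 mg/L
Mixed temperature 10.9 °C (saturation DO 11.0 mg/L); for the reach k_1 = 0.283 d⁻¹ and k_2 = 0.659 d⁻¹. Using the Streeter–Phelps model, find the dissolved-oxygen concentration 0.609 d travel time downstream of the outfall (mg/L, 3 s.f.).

Mixed DO = (19.3×8.35 + 1.19×2.56)/(19.3+1.19) = 164.2/20.49 = 8.014 mg/L.
Mixed L₀ = (19.3×3.19 + 1.19×120)/(20.49) = 204.4/20.49 = 9.974 mg/L.
Initial deficit D₀ = C_s − DO₀ = 11.0 − 8.014 = 2.986 mg/L.
D(0.609) = [0.283×9.974/(0.659−0.283)](e^(−0.283×0.609) − e^(−0.659×0.609)) + 2.986 e^(−0.659×0.609)
= 7.507 × (0.8417 − 0.6694) + 2.986 × 0.6694 = 3.292 mg/L.
DO = 11.0 − 3.292 = 7.708 mg/L.

DO ≈ 7.71 mg/L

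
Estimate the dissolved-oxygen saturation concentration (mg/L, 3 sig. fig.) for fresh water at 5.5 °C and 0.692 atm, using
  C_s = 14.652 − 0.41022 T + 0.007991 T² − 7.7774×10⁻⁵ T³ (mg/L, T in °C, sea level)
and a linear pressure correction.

C_s ≈ 8.74 mg/L

At sea level: C_s = 14.652 − 0.41022×5.5 + 0.007991×5.5² − 7.7774×10⁻⁵×5.5³ = 12.62 mg/L.
Pressure correction: C_s' = 12.62 × 0.692 = 8.736 mg/L.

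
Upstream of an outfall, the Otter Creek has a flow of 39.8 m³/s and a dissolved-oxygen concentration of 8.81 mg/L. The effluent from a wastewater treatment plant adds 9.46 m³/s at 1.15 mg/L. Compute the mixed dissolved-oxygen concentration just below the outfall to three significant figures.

Flow-weighted mixing: C = (Q_r C_r + Q_w C_w)/(Q_r + Q_w)
= (39.8×8.81 + 9.46×1.15)/(39.8 + 9.46) = 361.5/49.26 = 7.339 mg/L.

7.34 mg/L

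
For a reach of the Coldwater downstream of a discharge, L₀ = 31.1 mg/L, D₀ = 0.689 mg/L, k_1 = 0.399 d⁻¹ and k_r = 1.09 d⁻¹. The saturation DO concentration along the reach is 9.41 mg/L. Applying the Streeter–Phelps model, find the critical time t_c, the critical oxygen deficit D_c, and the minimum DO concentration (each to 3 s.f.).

t_c = [1/(k_r−k_1)] ln[(k_r/k_1)(1 − D₀(k_r−k_1)/(k_1 L₀))]
= [1/(1.09−0.399)] ln[(1.09/0.399)(1 − 0.689×0.6910/(0.399×31.1))]
= (1/0.6910) ln[2.732 × 0.9616] = 1.447 × ln(2.627) = 1.447 × 0.9658 = 1.398 d.
D_c = (k_1/k_r) L₀ e^(−k_1 t_c) = (0.399/1.09) × 31.1 × e^(−0.399×1.398) = 0.3661 × 31.1 × 0.5725 = 6.518 mg/L.
Minimum DO = C_s − D_c = 9.41 − 6.518 = 2.892 mg/L.

t_c ≈ 1.40 d; D_c ≈ 6.52 mg/L; min DO ≈ 2.89 mg/L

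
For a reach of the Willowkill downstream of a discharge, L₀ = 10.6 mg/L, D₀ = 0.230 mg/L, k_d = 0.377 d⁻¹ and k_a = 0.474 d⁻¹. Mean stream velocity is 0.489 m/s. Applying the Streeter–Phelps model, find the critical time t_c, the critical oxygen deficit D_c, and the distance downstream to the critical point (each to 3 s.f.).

At the critical point dD/dt = 0, so k_d L₀ e^(−k_d t) = k_a D. Substituting D(t) from the Streeter–Phelps equation and solving for t gives
t_c = ln[(k_a/k_d)(1 − D₀(k_a−k_d)/(k_d L₀))] / (k_a−k_d).
Here k_a−k_d = 0.09700 d⁻¹ and 1 − D₀(k_a−k_d)/(k_d L₀) = 1 − 0.230×0.09700/(0.377×10.6) = 0.9944, so
t_c = ln(1.257 × 0.9944) / 0.09700 = 0.2234 / 0.09700 = 2.303 d.
L(t_c) = L₀ e^(−k_d t_c) = 10.6 × 0.4197 = 4.449 mg/L, and at the critical point k_a D_c = k_d L, so D_c = (0.377/0.474) × 4.449 = 3.539 mg/L.
x_c = v t_c = 0.489 m/s × 2.303 d × 86400 s/d = 97290 m ≈ 97.3 km.

t_c ≈ 2.30 d; D_c ≈ 3.54 mg/L; x_c ≈ 97.3 km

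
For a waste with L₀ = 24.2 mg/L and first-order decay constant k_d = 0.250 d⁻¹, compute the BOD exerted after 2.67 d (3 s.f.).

y ≈ 11.8 mg/L

y_t = L₀(1 − e^(−k_d t)) = 24.2 × (1 − e^(−0.250×2.67))
= 24.2 × (1 − 0.5130) = 24.2 × 0.4870 = 11.79 mg/L.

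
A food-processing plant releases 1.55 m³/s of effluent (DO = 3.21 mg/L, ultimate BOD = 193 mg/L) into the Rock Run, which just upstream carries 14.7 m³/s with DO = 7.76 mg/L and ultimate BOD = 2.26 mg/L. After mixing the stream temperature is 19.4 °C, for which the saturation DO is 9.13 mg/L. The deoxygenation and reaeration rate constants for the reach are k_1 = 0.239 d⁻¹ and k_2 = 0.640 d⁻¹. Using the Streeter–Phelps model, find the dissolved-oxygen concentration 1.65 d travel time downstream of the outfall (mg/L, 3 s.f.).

Mixed DO = (14.7×7.76 + 1.55×3.21)/(14.7+1.55) = 119.0/16.25 = 7.326 mg/L.
Mixed L₀ = (14.7×2.26 + 1.55×193)/(16.25) = 332.4/16.25 = 20.45 mg/L.
Initial deficit D₀ = C_s − DO₀ = 9.13 − 7.326 = 1.804 mg/L.
D(1.65) = [0.239×20.45/(0.640−0.239)](e^(−0.239×1.65) − e^(−0.640×1.65)) + 1.804 e^(−0.640×1.65)
= 12.19 × (0.6741 − 0.3478) + 1.804 × 0.3478 = 4.605 mg/L.
DO = 9.13 − 4.605 = 4.525 mg/L.

DO ≈ 4.53 mg/L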